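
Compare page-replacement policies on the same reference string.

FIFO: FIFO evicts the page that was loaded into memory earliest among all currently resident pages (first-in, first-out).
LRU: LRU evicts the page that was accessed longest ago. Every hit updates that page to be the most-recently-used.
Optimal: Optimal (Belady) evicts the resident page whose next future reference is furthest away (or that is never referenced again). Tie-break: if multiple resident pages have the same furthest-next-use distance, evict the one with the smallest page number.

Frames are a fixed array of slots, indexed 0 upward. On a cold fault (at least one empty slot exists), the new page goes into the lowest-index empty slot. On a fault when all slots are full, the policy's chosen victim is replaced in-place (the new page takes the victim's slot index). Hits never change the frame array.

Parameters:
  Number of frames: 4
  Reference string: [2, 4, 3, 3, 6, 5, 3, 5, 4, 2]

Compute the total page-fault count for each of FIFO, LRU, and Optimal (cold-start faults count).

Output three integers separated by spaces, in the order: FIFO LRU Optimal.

--- FIFO ---
  step 0: ref 2 -> FAULT, frames=[2,-,-,-] (faults so far: 1)
  step 1: ref 4 -> FAULT, frames=[2,4,-,-] (faults so far: 2)
  step 2: ref 3 -> FAULT, frames=[2,4,3,-] (faults so far: 3)
  step 3: ref 3 -> HIT, frames=[2,4,3,-] (faults so far: 3)
  step 4: ref 6 -> FAULT, frames=[2,4,3,6] (faults so far: 4)
  step 5: ref 5 -> FAULT, evict 2, frames=[5,4,3,6] (faults so far: 5)
  step 6: ref 3 -> HIT, frames=[5,4,3,6] (faults so far: 5)
  step 7: ref 5 -> HIT, frames=[5,4,3,6] (faults so far: 5)
  step 8: ref 4 -> HIT, frames=[5,4,3,6] (faults so far: 5)
  step 9: ref 2 -> FAULT, evict 4, frames=[5,2,3,6] (faults so far: 6)
  FIFO total faults: 6
--- LRU ---
  step 0: ref 2 -> FAULT, frames=[2,-,-,-] (faults so far: 1)
  step 1: ref 4 -> FAULT, frames=[2,4,-,-] (faults so far: 2)
  step 2: ref 3 -> FAULT, frames=[2,4,3,-] (faults so far: 3)
  step 3: ref 3 -> HIT, frames=[2,4,3,-] (faults so far: 3)
  step 4: ref 6 -> FAULT, frames=[2,4,3,6] (faults so far: 4)
  step 5: ref 5 -> FAULT, evict 2, frames=[5,4,3,6] (faults so far: 5)
  step 6: ref 3 -> HIT, frames=[5,4,3,6] (faults so far: 5)
  step 7: ref 5 -> HIT, frames=[5,4,3,6] (faults so far: 5)
  step 8: ref 4 -> HIT, frames=[5,4,3,6] (faults so far: 5)
  step 9: ref 2 -> FAULT, evict 6, frames=[5,4,3,2] (faults so far: 6)
  LRU total faults: 6
--- Optimal ---
  step 0: ref 2 -> FAULT, frames=[2,-,-,-] (faults so far: 1)
  step 1: ref 4 -> FAULT, frames=[2,4,-,-] (faults so far: 2)
  step 2: ref 3 -> FAULT, frames=[2,4,3,-] (faults so far: 3)
  step 3: ref 3 -> HIT, frames=[2,4,3,-] (faults so far: 3)
  step 4: ref 6 -> FAULT, frames=[2,4,3,6] (faults so far: 4)
  step 5: ref 5 -> FAULT, evict 6, frames=[2,4,3,5] (faults so far: 5)
  step 6: ref 3 -> HIT, frames=[2,4,3,5] (faults so far: 5)
  step 7: ref 5 -> HIT, frames=[2,4,3,5] (faults so far: 5)
  step 8: ref 4 -> HIT, frames=[2,4,3,5] (faults so far: 5)
  step 9: ref 2 -> HIT, frames=[2,4,3,5] (faults so far: 5)
  Optimal total faults: 5

Answer: 6 6 5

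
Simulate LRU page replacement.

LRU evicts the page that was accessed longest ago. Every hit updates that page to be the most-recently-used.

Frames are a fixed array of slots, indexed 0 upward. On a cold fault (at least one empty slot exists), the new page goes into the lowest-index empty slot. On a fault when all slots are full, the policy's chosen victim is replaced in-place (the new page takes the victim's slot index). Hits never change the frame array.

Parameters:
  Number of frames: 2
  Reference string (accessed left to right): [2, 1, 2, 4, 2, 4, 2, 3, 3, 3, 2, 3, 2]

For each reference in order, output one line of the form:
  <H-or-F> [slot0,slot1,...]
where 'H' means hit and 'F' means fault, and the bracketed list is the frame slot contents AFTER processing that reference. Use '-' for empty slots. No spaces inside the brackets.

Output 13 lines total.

F [2,-]
F [2,1]
H [2,1]
F [2,4]
H [2,4]
H [2,4]
H [2,4]
F [2,3]
H [2,3]
H [2,3]
H [2,3]
H [2,3]
H [2,3]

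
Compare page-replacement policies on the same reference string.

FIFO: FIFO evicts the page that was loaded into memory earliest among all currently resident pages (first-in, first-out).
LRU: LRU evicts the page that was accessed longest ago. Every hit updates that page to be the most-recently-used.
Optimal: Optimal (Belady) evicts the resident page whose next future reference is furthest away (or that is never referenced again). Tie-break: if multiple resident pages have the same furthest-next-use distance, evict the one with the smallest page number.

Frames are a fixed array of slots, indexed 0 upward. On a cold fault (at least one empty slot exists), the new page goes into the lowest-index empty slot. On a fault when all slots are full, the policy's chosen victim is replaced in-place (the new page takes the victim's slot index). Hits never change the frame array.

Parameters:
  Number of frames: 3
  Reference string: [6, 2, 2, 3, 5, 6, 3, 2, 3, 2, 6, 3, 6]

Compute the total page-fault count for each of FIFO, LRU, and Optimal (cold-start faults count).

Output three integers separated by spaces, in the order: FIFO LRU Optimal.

Answer: 7 6 5

Derivation:
--- FIFO ---
  step 0: ref 6 -> FAULT, frames=[6,-,-] (faults so far: 1)
  step 1: ref 2 -> FAULT, frames=[6,2,-] (faults so far: 2)
  step 2: ref 2 -> HIT, frames=[6,2,-] (faults so far: 2)
  step 3: ref 3 -> FAULT, frames=[6,2,3] (faults so far: 3)
  step 4: ref 5 -> FAULT, evict 6, frames=[5,2,3] (faults so far: 4)
  step 5: ref 6 -> FAULT, evict 2, frames=[5,6,3] (faults so far: 5)
  step 6: ref 3 -> HIT, frames=[5,6,3] (faults so far: 5)
  step 7: ref 2 -> FAULT, evict 3, frames=[5,6,2] (faults so far: 6)
  step 8: ref 3 -> FAULT, evict 5, frames=[3,6,2] (faults so far: 7)
  step 9: ref 2 -> HIT, frames=[3,6,2] (faults so far: 7)
  step 10: ref 6 -> HIT, frames=[3,6,2] (faults so far: 7)
  step 11: ref 3 -> HIT, frames=[3,6,2] (faults so far: 7)
  step 12: ref 6 -> HIT, frames=[3,6,2] (faults so far: 7)
  FIFO total faults: 7
--- LRU ---
  step 0: ref 6 -> FAULT, frames=[6,-,-] (faults so far: 1)
  step 1: ref 2 -> FAULT, frames=[6,2,-] (faults so far: 2)
  step 2: ref 2 -> HIT, frames=[6,2,-] (faults so far: 2)
  step 3: ref 3 -> FAULT, frames=[6,2,3] (faults so far: 3)
  step 4: ref 5 -> FAULT, evict 6, frames=[5,2,3] (faults so far: 4)
  step 5: ref 6 -> FAULT, evict 2, frames=[5,6,3] (faults so far: 5)
  step 6: ref 3 -> HIT, frames=[5,6,3] (faults so far: 5)
  step 7: ref 2 -> FAULT, evict 5, frames=[2,6,3] (faults so far: 6)
  step 8: ref 3 -> HIT, frames=[2,6,3] (faults so far: 6)
  step 9: ref 2 -> HIT, frames=[2,6,3] (faults so far: 6)
  step 10: ref 6 -> HIT, frames=[2,6,3] (faults so far: 6)
  step 11: ref 3 -> HIT, frames=[2,6,3] (faults so far: 6)
  step 12: ref 6 -> HIT, frames=[2,6,3] (faults so far: 6)
  LRU total faults: 6
--- Optimal ---
  step 0: ref 6 -> FAULT, frames=[6,-,-] (faults so far: 1)
  step 1: ref 2 -> FAULT, frames=[6,2,-] (faults so far: 2)
  step 2: ref 2 -> HIT, frames=[6,2,-] (faults so far: 2)
  step 3: ref 3 -> FAULT, frames=[6,2,3] (faults so far: 3)
  step 4: ref 5 -> FAULT, evict 2, frames=[6,5,3] (faults so far: 4)
  step 5: ref 6 -> HIT, frames=[6,5,3] (faults so far: 4)
  step 6: ref 3 -> HIT, frames=[6,5,3] (faults so far: 4)
  step 7: ref 2 -> FAULT, evict 5, frames=[6,2,3] (faults so far: 5)
  step 8: ref 3 -> HIT, frames=[6,2,3] (faults so far: 5)
  step 9: ref 2 -> HIT, frames=[6,2,3] (faults so far: 5)
  step 10: ref 6 -> HIT, frames=[6,2,3] (faults so far: 5)
  step 11: ref 3 -> HIT, frames=[6,2,3] (faults so far: 5)
  step 12: ref 6 -> HIT, frames=[6,2,3] (faults so far: 5)
  Optimal total faults: 5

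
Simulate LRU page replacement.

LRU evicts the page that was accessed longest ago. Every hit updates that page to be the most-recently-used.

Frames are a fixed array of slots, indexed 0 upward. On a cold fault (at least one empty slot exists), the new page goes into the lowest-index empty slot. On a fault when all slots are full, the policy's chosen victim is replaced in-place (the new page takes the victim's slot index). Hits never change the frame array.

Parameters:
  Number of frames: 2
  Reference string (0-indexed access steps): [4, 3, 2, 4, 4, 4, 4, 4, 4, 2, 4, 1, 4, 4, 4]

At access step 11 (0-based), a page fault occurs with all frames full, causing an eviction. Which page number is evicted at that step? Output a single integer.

Answer: 2

Derivation:
Step 0: ref 4 -> FAULT, frames=[4,-]
Step 1: ref 3 -> FAULT, frames=[4,3]
Step 2: ref 2 -> FAULT, evict 4, frames=[2,3]
Step 3: ref 4 -> FAULT, evict 3, frames=[2,4]
Step 4: ref 4 -> HIT, frames=[2,4]
Step 5: ref 4 -> HIT, frames=[2,4]
Step 6: ref 4 -> HIT, frames=[2,4]
Step 7: ref 4 -> HIT, frames=[2,4]
Step 8: ref 4 -> HIT, frames=[2,4]
Step 9: ref 2 -> HIT, frames=[2,4]
Step 10: ref 4 -> HIT, frames=[2,4]
Step 11: ref 1 -> FAULT, evict 2, frames=[1,4]
At step 11: evicted page 2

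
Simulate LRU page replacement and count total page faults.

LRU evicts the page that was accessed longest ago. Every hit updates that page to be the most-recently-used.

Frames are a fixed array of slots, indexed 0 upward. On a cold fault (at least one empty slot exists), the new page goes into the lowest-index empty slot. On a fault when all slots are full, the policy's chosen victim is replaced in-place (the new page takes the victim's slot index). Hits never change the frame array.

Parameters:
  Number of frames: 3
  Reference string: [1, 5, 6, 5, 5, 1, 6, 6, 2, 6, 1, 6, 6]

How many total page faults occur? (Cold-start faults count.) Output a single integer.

Answer: 4

Derivation:
Step 0: ref 1 → FAULT, frames=[1,-,-]
Step 1: ref 5 → FAULT, frames=[1,5,-]
Step 2: ref 6 → FAULT, frames=[1,5,6]
Step 3: ref 5 → HIT, frames=[1,5,6]
Step 4: ref 5 → HIT, frames=[1,5,6]
Step 5: ref 1 → HIT, frames=[1,5,6]
Step 6: ref 6 → HIT, frames=[1,5,6]
Step 7: ref 6 → HIT, frames=[1,5,6]
Step 8: ref 2 → FAULT (evict 5), frames=[1,2,6]
Step 9: ref 6 → HIT, frames=[1,2,6]
Step 10: ref 1 → HIT, frames=[1,2,6]
Step 11: ref 6 → HIT, frames=[1,2,6]
Step 12: ref 6 → HIT, frames=[1,2,6]
Total faults: 4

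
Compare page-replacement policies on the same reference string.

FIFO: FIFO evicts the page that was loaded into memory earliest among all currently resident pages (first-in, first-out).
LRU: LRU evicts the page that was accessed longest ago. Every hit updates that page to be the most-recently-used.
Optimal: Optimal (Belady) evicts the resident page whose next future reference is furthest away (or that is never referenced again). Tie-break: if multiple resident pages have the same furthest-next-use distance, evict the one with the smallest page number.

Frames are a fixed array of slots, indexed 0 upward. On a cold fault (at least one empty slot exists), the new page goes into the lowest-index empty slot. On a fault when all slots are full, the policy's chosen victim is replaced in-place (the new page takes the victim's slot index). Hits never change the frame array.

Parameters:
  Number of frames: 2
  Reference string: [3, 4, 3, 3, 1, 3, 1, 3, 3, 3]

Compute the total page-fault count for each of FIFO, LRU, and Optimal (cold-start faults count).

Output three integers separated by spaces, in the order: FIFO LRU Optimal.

Answer: 4 3 3

Derivation:
--- FIFO ---
  step 0: ref 3 -> FAULT, frames=[3,-] (faults so far: 1)
  step 1: ref 4 -> FAULT, frames=[3,4] (faults so far: 2)
  step 2: ref 3 -> HIT, frames=[3,4] (faults so far: 2)
  step 3: ref 3 -> HIT, frames=[3,4] (faults so far: 2)
  step 4: ref 1 -> FAULT, evict 3, frames=[1,4] (faults so far: 3)
  step 5: ref 3 -> FAULT, evict 4, frames=[1,3] (faults so far: 4)
  step 6: ref 1 -> HIT, frames=[1,3] (faults so far: 4)
  step 7: ref 3 -> HIT, frames=[1,3] (faults so far: 4)
  step 8: ref 3 -> HIT, frames=[1,3] (faults so far: 4)
  step 9: ref 3 -> HIT, frames=[1,3] (faults so far: 4)
  FIFO total faults: 4
--- LRU ---
  step 0: ref 3 -> FAULT, frames=[3,-] (faults so far: 1)
  step 1: ref 4 -> FAULT, frames=[3,4] (faults so far: 2)
  step 2: ref 3 -> HIT, frames=[3,4] (faults so far: 2)
  step 3: ref 3 -> HIT, frames=[3,4] (faults so far: 2)
  step 4: ref 1 -> FAULT, evict 4, frames=[3,1] (faults so far: 3)
  step 5: ref 3 -> HIT, frames=[3,1] (faults so far: 3)
  step 6: ref 1 -> HIT, frames=[3,1] (faults so far: 3)
  step 7: ref 3 -> HIT, frames=[3,1] (faults so far: 3)
  step 8: ref 3 -> HIT, frames=[3,1] (faults so far: 3)
  step 9: ref 3 -> HIT, frames=[3,1] (faults so far: 3)
  LRU total faults: 3
--- Optimal ---
  step 0: ref 3 -> FAULT, frames=[3,-] (faults so far: 1)
  step 1: ref 4 -> FAULT, frames=[3,4] (faults so far: 2)
  step 2: ref 3 -> HIT, frames=[3,4] (faults so far: 2)
  step 3: ref 3 -> HIT, frames=[3,4] (faults so far: 2)
  step 4: ref 1 -> FAULT, evict 4, frames=[3,1] (faults so far: 3)
  step 5: ref 3 -> HIT, frames=[3,1] (faults so far: 3)
  step 6: ref 1 -> HIT, frames=[3,1] (faults so far: 3)
  step 7: ref 3 -> HIT, frames=[3,1] (faults so far: 3)
  step 8: ref 3 -> HIT, frames=[3,1] (faults so far: 3)
  step 9: ref 3 -> HIT, frames=[3,1] (faults so far: 3)
  Optimal total faults: 3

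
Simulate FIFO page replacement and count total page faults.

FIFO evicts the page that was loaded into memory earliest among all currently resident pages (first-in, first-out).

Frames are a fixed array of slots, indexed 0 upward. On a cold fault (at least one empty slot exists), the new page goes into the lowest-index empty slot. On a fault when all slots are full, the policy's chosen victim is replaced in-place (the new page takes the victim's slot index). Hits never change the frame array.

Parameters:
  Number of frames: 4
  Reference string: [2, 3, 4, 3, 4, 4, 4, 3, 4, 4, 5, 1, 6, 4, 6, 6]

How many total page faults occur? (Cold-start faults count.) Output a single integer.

Step 0: ref 2 → FAULT, frames=[2,-,-,-]
Step 1: ref 3 → FAULT, frames=[2,3,-,-]
Step 2: ref 4 → FAULT, frames=[2,3,4,-]
Step 3: ref 3 → HIT, frames=[2,3,4,-]
Step 4: ref 4 → HIT, frames=[2,3,4,-]
Step 5: ref 4 → HIT, frames=[2,3,4,-]
Step 6: ref 4 → HIT, frames=[2,3,4,-]
Step 7: ref 3 → HIT, frames=[2,3,4,-]
Step 8: ref 4 → HIT, frames=[2,3,4,-]
Step 9: ref 4 → HIT, frames=[2,3,4,-]
Step 10: ref 5 → FAULT, frames=[2,3,4,5]
Step 11: ref 1 → FAULT (evict 2), frames=[1,3,4,5]
Step 12: ref 6 → FAULT (evict 3), frames=[1,6,4,5]
Step 13: ref 4 → HIT, frames=[1,6,4,5]
Step 14: ref 6 → HIT, frames=[1,6,4,5]
Step 15: ref 6 → HIT, frames=[1,6,4,5]
Total faults: 6

Answer: 6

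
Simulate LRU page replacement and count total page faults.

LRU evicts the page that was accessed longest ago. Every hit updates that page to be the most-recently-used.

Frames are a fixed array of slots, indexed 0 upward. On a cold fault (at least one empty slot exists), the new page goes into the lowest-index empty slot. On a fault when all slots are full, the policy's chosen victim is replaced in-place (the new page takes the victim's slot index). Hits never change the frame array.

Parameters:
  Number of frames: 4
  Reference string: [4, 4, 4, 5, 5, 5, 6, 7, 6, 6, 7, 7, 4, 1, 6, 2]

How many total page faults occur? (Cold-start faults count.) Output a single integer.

Answer: 6

Derivation:
Step 0: ref 4 → FAULT, frames=[4,-,-,-]
Step 1: ref 4 → HIT, frames=[4,-,-,-]
Step 2: ref 4 → HIT, frames=[4,-,-,-]
Step 3: ref 5 → FAULT, frames=[4,5,-,-]
Step 4: ref 5 → HIT, frames=[4,5,-,-]
Step 5: ref 5 → HIT, frames=[4,5,-,-]
Step 6: ref 6 → FAULT, frames=[4,5,6,-]
Step 7: ref 7 → FAULT, frames=[4,5,6,7]
Step 8: ref 6 → HIT, frames=[4,5,6,7]
Step 9: ref 6 → HIT, frames=[4,5,6,7]
Step 10: ref 7 → HIT, frames=[4,5,6,7]
Step 11: ref 7 → HIT, frames=[4,5,6,7]
Step 12: ref 4 → HIT, frames=[4,5,6,7]
Step 13: ref 1 → FAULT (evict 5), frames=[4,1,6,7]
Step 14: ref 6 → HIT, frames=[4,1,6,7]
Step 15: ref 2 → FAULT (evict 7), frames=[4,1,6,2]
Total faults: 6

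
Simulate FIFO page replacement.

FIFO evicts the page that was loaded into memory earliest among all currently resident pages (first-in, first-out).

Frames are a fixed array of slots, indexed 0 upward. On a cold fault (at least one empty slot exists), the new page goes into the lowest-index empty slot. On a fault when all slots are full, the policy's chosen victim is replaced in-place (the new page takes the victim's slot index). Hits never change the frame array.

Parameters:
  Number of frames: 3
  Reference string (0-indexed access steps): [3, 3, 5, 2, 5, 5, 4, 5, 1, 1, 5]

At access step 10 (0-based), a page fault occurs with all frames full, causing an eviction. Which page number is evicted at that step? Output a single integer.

Answer: 2

Derivation:
Step 0: ref 3 -> FAULT, frames=[3,-,-]
Step 1: ref 3 -> HIT, frames=[3,-,-]
Step 2: ref 5 -> FAULT, frames=[3,5,-]
Step 3: ref 2 -> FAULT, frames=[3,5,2]
Step 4: ref 5 -> HIT, frames=[3,5,2]
Step 5: ref 5 -> HIT, frames=[3,5,2]
Step 6: ref 4 -> FAULT, evict 3, frames=[4,5,2]
Step 7: ref 5 -> HIT, frames=[4,5,2]
Step 8: ref 1 -> FAULT, evict 5, frames=[4,1,2]
Step 9: ref 1 -> HIT, frames=[4,1,2]
Step 10: ref 5 -> FAULT, evict 2, frames=[4,1,5]
At step 10: evicted page 2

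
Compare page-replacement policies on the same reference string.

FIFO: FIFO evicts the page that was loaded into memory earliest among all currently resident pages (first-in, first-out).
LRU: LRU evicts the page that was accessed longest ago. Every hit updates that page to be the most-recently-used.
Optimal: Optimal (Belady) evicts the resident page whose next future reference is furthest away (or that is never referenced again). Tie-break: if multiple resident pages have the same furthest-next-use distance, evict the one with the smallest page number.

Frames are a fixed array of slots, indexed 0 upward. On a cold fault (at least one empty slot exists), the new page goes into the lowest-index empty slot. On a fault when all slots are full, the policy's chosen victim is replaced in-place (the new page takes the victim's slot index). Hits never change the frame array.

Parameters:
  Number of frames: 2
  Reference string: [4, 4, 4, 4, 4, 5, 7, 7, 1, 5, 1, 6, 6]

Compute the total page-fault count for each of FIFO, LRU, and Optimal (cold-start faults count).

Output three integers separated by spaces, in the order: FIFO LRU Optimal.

Answer: 6 6 5

Derivation:
--- FIFO ---
  step 0: ref 4 -> FAULT, frames=[4,-] (faults so far: 1)
  step 1: ref 4 -> HIT, frames=[4,-] (faults so far: 1)
  step 2: ref 4 -> HIT, frames=[4,-] (faults so far: 1)
  step 3: ref 4 -> HIT, frames=[4,-] (faults so far: 1)
  step 4: ref 4 -> HIT, frames=[4,-] (faults so far: 1)
  step 5: ref 5 -> FAULT, frames=[4,5] (faults so far: 2)
  step 6: ref 7 -> FAULT, evict 4, frames=[7,5] (faults so far: 3)
  step 7: ref 7 -> HIT, frames=[7,5] (faults so far: 3)
  step 8: ref 1 -> FAULT, evict 5, frames=[7,1] (faults so far: 4)
  step 9: ref 5 -> FAULT, evict 7, frames=[5,1] (faults so far: 5)
  step 10: ref 1 -> HIT, frames=[5,1] (faults so far: 5)
  step 11: ref 6 -> FAULT, evict 1, frames=[5,6] (faults so far: 6)
  step 12: ref 6 -> HIT, frames=[5,6] (faults so far: 6)
  FIFO total faults: 6
--- LRU ---
  step 0: ref 4 -> FAULT, frames=[4,-] (faults so far: 1)
  step 1: ref 4 -> HIT, frames=[4,-] (faults so far: 1)
  step 2: ref 4 -> HIT, frames=[4,-] (faults so far: 1)
  step 3: ref 4 -> HIT, frames=[4,-] (faults so far: 1)
  step 4: ref 4 -> HIT, frames=[4,-] (faults so far: 1)
  step 5: ref 5 -> FAULT, frames=[4,5] (faults so far: 2)
  step 6: ref 7 -> FAULT, evict 4, frames=[7,5] (faults so far: 3)
  step 7: ref 7 -> HIT, frames=[7,5] (faults so far: 3)
  step 8: ref 1 -> FAULT, evict 5, frames=[7,1] (faults so far: 4)
  step 9: ref 5 -> FAULT, evict 7, frames=[5,1] (faults so far: 5)
  step 10: ref 1 -> HIT, frames=[5,1] (faults so far: 5)
  step 11: ref 6 -> FAULT, evict 5, frames=[6,1] (faults so far: 6)
  step 12: ref 6 -> HIT, frames=[6,1] (faults so far: 6)
  LRU total faults: 6
--- Optimal ---
  step 0: ref 4 -> FAULT, frames=[4,-] (faults so far: 1)
  step 1: ref 4 -> HIT, frames=[4,-] (faults so far: 1)
  step 2: ref 4 -> HIT, frames=[4,-] (faults so far: 1)
  step 3: ref 4 -> HIT, frames=[4,-] (faults so far: 1)
  step 4: ref 4 -> HIT, frames=[4,-] (faults so far: 1)
  step 5: ref 5 -> FAULT, frames=[4,5] (faults so far: 2)
  step 6: ref 7 -> FAULT, evict 4, frames=[7,5] (faults so far: 3)
  step 7: ref 7 -> HIT, frames=[7,5] (faults so far: 3)
  step 8: ref 1 -> FAULT, evict 7, frames=[1,5] (faults so far: 4)
  step 9: ref 5 -> HIT, frames=[1,5] (faults so far: 4)
  step 10: ref 1 -> HIT, frames=[1,5] (faults so far: 4)
  step 11: ref 6 -> FAULT, evict 1, frames=[6,5] (faults so far: 5)
  step 12: ref 6 -> HIT, frames=[6,5] (faults so far: 5)
  Optimal total faults: 5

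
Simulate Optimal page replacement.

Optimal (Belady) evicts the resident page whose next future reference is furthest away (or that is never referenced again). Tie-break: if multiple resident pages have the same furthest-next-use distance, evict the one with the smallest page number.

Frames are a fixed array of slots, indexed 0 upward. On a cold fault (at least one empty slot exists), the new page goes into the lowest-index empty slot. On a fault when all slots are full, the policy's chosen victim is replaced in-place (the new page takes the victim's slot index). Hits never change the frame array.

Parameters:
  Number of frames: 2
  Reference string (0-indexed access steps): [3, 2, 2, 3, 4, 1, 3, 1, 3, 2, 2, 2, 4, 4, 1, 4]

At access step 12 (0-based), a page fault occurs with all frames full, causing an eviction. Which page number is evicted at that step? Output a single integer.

Step 0: ref 3 -> FAULT, frames=[3,-]
Step 1: ref 2 -> FAULT, frames=[3,2]
Step 2: ref 2 -> HIT, frames=[3,2]
Step 3: ref 3 -> HIT, frames=[3,2]
Step 4: ref 4 -> FAULT, evict 2, frames=[3,4]
Step 5: ref 1 -> FAULT, evict 4, frames=[3,1]
Step 6: ref 3 -> HIT, frames=[3,1]
Step 7: ref 1 -> HIT, frames=[3,1]
Step 8: ref 3 -> HIT, frames=[3,1]
Step 9: ref 2 -> FAULT, evict 3, frames=[2,1]
Step 10: ref 2 -> HIT, frames=[2,1]
Step 11: ref 2 -> HIT, frames=[2,1]
Step 12: ref 4 -> FAULT, evict 2, frames=[4,1]
At step 12: evicted page 2

Answer: 2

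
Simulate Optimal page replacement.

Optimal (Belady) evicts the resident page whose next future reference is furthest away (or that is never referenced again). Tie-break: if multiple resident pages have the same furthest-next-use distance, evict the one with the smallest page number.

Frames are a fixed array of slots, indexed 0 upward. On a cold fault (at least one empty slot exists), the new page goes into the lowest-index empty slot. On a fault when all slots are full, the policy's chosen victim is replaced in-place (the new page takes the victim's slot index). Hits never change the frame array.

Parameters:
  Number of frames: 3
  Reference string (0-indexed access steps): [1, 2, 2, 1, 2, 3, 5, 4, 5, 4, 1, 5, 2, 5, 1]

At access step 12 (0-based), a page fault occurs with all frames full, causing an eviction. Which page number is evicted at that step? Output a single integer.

Step 0: ref 1 -> FAULT, frames=[1,-,-]
Step 1: ref 2 -> FAULT, frames=[1,2,-]
Step 2: ref 2 -> HIT, frames=[1,2,-]
Step 3: ref 1 -> HIT, frames=[1,2,-]
Step 4: ref 2 -> HIT, frames=[1,2,-]
Step 5: ref 3 -> FAULT, frames=[1,2,3]
Step 6: ref 5 -> FAULT, evict 3, frames=[1,2,5]
Step 7: ref 4 -> FAULT, evict 2, frames=[1,4,5]
Step 8: ref 5 -> HIT, frames=[1,4,5]
Step 9: ref 4 -> HIT, frames=[1,4,5]
Step 10: ref 1 -> HIT, frames=[1,4,5]
Step 11: ref 5 -> HIT, frames=[1,4,5]
Step 12: ref 2 -> FAULT, evict 4, frames=[1,2,5]
At step 12: evicted page 4

Answer: 4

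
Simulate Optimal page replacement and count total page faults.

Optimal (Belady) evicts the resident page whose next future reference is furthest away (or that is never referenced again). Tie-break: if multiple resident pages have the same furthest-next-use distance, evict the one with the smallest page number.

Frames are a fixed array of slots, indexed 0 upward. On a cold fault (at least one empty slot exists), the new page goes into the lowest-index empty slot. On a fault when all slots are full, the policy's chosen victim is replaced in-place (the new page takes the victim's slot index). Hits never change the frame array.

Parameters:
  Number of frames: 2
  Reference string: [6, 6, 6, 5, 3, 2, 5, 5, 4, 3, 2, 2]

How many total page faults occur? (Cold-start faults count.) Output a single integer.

Step 0: ref 6 → FAULT, frames=[6,-]
Step 1: ref 6 → HIT, frames=[6,-]
Step 2: ref 6 → HIT, frames=[6,-]
Step 3: ref 5 → FAULT, frames=[6,5]
Step 4: ref 3 → FAULT (evict 6), frames=[3,5]
Step 5: ref 2 → FAULT (evict 3), frames=[2,5]
Step 6: ref 5 → HIT, frames=[2,5]
Step 7: ref 5 → HIT, frames=[2,5]
Step 8: ref 4 → FAULT (evict 5), frames=[2,4]
Step 9: ref 3 → FAULT (evict 4), frames=[2,3]
Step 10: ref 2 → HIT, frames=[2,3]
Step 11: ref 2 → HIT, frames=[2,3]
Total faults: 6

Answer: 6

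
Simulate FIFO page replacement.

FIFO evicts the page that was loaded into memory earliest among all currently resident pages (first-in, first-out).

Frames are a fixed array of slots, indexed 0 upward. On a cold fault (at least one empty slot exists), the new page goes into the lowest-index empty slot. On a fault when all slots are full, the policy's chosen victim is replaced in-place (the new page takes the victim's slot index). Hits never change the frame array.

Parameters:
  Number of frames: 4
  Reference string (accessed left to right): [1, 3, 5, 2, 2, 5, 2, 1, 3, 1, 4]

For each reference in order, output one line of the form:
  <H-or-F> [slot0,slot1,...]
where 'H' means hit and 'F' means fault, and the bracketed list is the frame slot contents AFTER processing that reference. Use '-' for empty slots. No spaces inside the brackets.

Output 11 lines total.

F [1,-,-,-]
F [1,3,-,-]
F [1,3,5,-]
F [1,3,5,2]
H [1,3,5,2]
H [1,3,5,2]
H [1,3,5,2]
H [1,3,5,2]
H [1,3,5,2]
H [1,3,5,2]
F [4,3,5,2]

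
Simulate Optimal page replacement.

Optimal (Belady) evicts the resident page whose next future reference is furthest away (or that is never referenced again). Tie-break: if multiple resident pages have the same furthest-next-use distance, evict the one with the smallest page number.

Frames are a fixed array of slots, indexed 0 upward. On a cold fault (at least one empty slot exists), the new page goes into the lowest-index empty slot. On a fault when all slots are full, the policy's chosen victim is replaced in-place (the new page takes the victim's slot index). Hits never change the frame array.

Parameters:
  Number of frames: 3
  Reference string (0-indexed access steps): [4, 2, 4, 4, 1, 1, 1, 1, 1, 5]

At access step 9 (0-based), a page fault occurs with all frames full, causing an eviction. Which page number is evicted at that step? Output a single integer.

Answer: 1

Derivation:
Step 0: ref 4 -> FAULT, frames=[4,-,-]
Step 1: ref 2 -> FAULT, frames=[4,2,-]
Step 2: ref 4 -> HIT, frames=[4,2,-]
Step 3: ref 4 -> HIT, frames=[4,2,-]
Step 4: ref 1 -> FAULT, frames=[4,2,1]
Step 5: ref 1 -> HIT, frames=[4,2,1]
Step 6: ref 1 -> HIT, frames=[4,2,1]
Step 7: ref 1 -> HIT, frames=[4,2,1]
Step 8: ref 1 -> HIT, frames=[4,2,1]
Step 9: ref 5 -> FAULT, evict 1, frames=[4,2,5]
At step 9: evicted page 1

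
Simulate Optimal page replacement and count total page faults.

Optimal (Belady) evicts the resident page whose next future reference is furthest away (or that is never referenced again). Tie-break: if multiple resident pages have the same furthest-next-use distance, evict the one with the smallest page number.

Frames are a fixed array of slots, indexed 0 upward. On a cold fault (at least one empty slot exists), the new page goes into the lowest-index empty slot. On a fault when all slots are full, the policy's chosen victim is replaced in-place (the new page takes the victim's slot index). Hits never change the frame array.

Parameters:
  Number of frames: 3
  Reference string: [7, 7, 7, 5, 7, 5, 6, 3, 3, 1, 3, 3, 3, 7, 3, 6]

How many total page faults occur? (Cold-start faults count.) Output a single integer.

Answer: 6

Derivation:
Step 0: ref 7 → FAULT, frames=[7,-,-]
Step 1: ref 7 → HIT, frames=[7,-,-]
Step 2: ref 7 → HIT, frames=[7,-,-]
Step 3: ref 5 → FAULT, frames=[7,5,-]
Step 4: ref 7 → HIT, frames=[7,5,-]
Step 5: ref 5 → HIT, frames=[7,5,-]
Step 6: ref 6 → FAULT, frames=[7,5,6]
Step 7: ref 3 → FAULT (evict 5), frames=[7,3,6]
Step 8: ref 3 → HIT, frames=[7,3,6]
Step 9: ref 1 → FAULT (evict 6), frames=[7,3,1]
Step 10: ref 3 → HIT, frames=[7,3,1]
Step 11: ref 3 → HIT, frames=[7,3,1]
Step 12: ref 3 → HIT, frames=[7,3,1]
Step 13: ref 7 → HIT, frames=[7,3,1]
Step 14: ref 3 → HIT, frames=[7,3,1]
Step 15: ref 6 → FAULT (evict 1), frames=[7,3,6]
Total faults: 6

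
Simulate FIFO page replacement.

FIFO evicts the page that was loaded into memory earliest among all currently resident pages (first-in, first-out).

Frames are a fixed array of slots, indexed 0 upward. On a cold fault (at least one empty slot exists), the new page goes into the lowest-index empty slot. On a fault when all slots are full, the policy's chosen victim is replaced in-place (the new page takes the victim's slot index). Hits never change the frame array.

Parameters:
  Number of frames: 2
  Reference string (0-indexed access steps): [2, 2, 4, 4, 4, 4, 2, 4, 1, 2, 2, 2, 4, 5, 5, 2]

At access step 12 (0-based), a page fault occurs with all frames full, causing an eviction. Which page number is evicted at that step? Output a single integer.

Answer: 1

Derivation:
Step 0: ref 2 -> FAULT, frames=[2,-]
Step 1: ref 2 -> HIT, frames=[2,-]
Step 2: ref 4 -> FAULT, frames=[2,4]
Step 3: ref 4 -> HIT, frames=[2,4]
Step 4: ref 4 -> HIT, frames=[2,4]
Step 5: ref 4 -> HIT, frames=[2,4]
Step 6: ref 2 -> HIT, frames=[2,4]
Step 7: ref 4 -> HIT, frames=[2,4]
Step 8: ref 1 -> FAULT, evict 2, frames=[1,4]
Step 9: ref 2 -> FAULT, evict 4, frames=[1,2]
Step 10: ref 2 -> HIT, frames=[1,2]
Step 11: ref 2 -> HIT, frames=[1,2]
Step 12: ref 4 -> FAULT, evict 1, frames=[4,2]
At step 12: evicted page 1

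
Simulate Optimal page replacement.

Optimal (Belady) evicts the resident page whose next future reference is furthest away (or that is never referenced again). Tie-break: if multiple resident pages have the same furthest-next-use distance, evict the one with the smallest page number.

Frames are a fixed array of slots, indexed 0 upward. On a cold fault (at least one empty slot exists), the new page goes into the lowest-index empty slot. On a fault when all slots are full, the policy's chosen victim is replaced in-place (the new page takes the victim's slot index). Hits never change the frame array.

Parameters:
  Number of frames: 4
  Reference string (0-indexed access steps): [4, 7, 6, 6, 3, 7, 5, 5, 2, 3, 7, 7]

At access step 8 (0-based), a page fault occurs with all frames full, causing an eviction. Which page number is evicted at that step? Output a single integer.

Step 0: ref 4 -> FAULT, frames=[4,-,-,-]
Step 1: ref 7 -> FAULT, frames=[4,7,-,-]
Step 2: ref 6 -> FAULT, frames=[4,7,6,-]
Step 3: ref 6 -> HIT, frames=[4,7,6,-]
Step 4: ref 3 -> FAULT, frames=[4,7,6,3]
Step 5: ref 7 -> HIT, frames=[4,7,6,3]
Step 6: ref 5 -> FAULT, evict 4, frames=[5,7,6,3]
Step 7: ref 5 -> HIT, frames=[5,7,6,3]
Step 8: ref 2 -> FAULT, evict 5, frames=[2,7,6,3]
At step 8: evicted page 5

Answer: 5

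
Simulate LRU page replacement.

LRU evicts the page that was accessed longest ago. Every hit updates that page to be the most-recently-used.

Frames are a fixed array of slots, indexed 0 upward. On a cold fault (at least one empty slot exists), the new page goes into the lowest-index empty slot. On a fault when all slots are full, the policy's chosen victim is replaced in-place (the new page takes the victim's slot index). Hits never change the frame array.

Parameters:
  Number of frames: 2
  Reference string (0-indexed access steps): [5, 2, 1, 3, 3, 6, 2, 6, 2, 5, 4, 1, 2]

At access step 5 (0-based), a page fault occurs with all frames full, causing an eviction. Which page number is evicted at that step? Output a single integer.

Answer: 1

Derivation:
Step 0: ref 5 -> FAULT, frames=[5,-]
Step 1: ref 2 -> FAULT, frames=[5,2]
Step 2: ref 1 -> FAULT, evict 5, frames=[1,2]
Step 3: ref 3 -> FAULT, evict 2, frames=[1,3]
Step 4: ref 3 -> HIT, frames=[1,3]
Step 5: ref 6 -> FAULT, evict 1, frames=[6,3]
At step 5: evicted page 1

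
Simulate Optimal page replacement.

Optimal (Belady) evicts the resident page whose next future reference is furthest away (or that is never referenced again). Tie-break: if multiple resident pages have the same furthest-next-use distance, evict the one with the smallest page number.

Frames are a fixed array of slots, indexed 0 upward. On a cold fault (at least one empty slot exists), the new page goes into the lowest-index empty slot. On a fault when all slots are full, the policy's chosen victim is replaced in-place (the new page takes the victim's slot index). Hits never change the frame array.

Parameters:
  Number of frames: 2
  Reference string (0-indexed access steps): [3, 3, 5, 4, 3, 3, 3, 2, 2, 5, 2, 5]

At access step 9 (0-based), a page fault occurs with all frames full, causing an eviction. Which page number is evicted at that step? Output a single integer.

Step 0: ref 3 -> FAULT, frames=[3,-]
Step 1: ref 3 -> HIT, frames=[3,-]
Step 2: ref 5 -> FAULT, frames=[3,5]
Step 3: ref 4 -> FAULT, evict 5, frames=[3,4]
Step 4: ref 3 -> HIT, frames=[3,4]
Step 5: ref 3 -> HIT, frames=[3,4]
Step 6: ref 3 -> HIT, frames=[3,4]
Step 7: ref 2 -> FAULT, evict 3, frames=[2,4]
Step 8: ref 2 -> HIT, frames=[2,4]
Step 9: ref 5 -> FAULT, evict 4, frames=[2,5]
At step 9: evicted page 4

Answer: 4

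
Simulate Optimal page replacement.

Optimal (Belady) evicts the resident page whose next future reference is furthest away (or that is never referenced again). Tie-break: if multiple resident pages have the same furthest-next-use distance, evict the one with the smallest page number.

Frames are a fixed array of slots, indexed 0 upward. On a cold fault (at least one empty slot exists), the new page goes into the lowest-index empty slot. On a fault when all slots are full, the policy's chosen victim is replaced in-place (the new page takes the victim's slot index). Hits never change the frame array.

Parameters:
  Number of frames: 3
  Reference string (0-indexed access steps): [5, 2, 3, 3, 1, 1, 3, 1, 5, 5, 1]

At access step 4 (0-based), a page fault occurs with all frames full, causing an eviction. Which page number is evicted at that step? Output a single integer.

Answer: 2

Derivation:
Step 0: ref 5 -> FAULT, frames=[5,-,-]
Step 1: ref 2 -> FAULT, frames=[5,2,-]
Step 2: ref 3 -> FAULT, frames=[5,2,3]
Step 3: ref 3 -> HIT, frames=[5,2,3]
Step 4: ref 1 -> FAULT, evict 2, frames=[5,1,3]
At step 4: evicted page 2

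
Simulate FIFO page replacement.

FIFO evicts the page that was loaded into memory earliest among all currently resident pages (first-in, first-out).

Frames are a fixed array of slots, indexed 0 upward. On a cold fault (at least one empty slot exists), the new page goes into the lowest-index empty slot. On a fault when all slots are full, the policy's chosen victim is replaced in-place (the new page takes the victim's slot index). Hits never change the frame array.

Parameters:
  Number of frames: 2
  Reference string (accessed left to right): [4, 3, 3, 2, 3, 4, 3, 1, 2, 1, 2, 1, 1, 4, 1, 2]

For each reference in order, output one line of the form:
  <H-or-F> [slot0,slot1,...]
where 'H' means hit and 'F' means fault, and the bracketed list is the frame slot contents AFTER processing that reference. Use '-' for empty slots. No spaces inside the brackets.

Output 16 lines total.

F [4,-]
F [4,3]
H [4,3]
F [2,3]
H [2,3]
F [2,4]
F [3,4]
F [3,1]
F [2,1]
H [2,1]
H [2,1]
H [2,1]
H [2,1]
F [2,4]
F [1,4]
F [1,2]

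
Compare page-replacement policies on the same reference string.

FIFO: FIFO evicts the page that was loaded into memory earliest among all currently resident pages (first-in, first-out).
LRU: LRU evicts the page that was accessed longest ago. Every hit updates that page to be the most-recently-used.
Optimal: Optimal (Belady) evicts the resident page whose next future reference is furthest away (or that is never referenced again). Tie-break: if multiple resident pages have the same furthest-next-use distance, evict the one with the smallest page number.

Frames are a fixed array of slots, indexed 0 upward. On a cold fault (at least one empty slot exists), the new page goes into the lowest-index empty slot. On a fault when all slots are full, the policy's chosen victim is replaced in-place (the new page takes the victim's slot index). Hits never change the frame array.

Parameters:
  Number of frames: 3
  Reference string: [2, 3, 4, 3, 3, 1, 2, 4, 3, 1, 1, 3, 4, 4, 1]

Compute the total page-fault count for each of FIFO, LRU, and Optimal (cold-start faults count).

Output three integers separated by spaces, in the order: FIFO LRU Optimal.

Answer: 8 8 5

Derivation:
--- FIFO ---
  step 0: ref 2 -> FAULT, frames=[2,-,-] (faults so far: 1)
  step 1: ref 3 -> FAULT, frames=[2,3,-] (faults so far: 2)
  step 2: ref 4 -> FAULT, frames=[2,3,4] (faults so far: 3)
  step 3: ref 3 -> HIT, frames=[2,3,4] (faults so far: 3)
  step 4: ref 3 -> HIT, frames=[2,3,4] (faults so far: 3)
  step 5: ref 1 -> FAULT, evict 2, frames=[1,3,4] (faults so far: 4)
  step 6: ref 2 -> FAULT, evict 3, frames=[1,2,4] (faults so far: 5)
  step 7: ref 4 -> HIT, frames=[1,2,4] (faults so far: 5)
  step 8: ref 3 -> FAULT, evict 4, frames=[1,2,3] (faults so far: 6)
  step 9: ref 1 -> HIT, frames=[1,2,3] (faults so far: 6)
  step 10: ref 1 -> HIT, frames=[1,2,3] (faults so far: 6)
  step 11: ref 3 -> HIT, frames=[1,2,3] (faults so far: 6)
  step 12: ref 4 -> FAULT, evict 1, frames=[4,2,3] (faults so far: 7)
  step 13: ref 4 -> HIT, frames=[4,2,3] (faults so far: 7)
  step 14: ref 1 -> FAULT, evict 2, frames=[4,1,3] (faults so far: 8)
  FIFO total faults: 8
--- LRU ---
  step 0: ref 2 -> FAULT, frames=[2,-,-] (faults so far: 1)
  step 1: ref 3 -> FAULT, frames=[2,3,-] (faults so far: 2)
  step 2: ref 4 -> FAULT, frames=[2,3,4] (faults so far: 3)
  step 3: ref 3 -> HIT, frames=[2,3,4] (faults so far: 3)
  step 4: ref 3 -> HIT, frames=[2,3,4] (faults so far: 3)
  step 5: ref 1 -> FAULT, evict 2, frames=[1,3,4] (faults so far: 4)
  step 6: ref 2 -> FAULT, evict 4, frames=[1,3,2] (faults so far: 5)
  step 7: ref 4 -> FAULT, evict 3, frames=[1,4,2] (faults so far: 6)
  step 8: ref 3 -> FAULT, evict 1, frames=[3,4,2] (faults so far: 7)
  step 9: ref 1 -> FAULT, evict 2, frames=[3,4,1] (faults so far: 8)
  step 10: ref 1 -> HIT, frames=[3,4,1] (faults so far: 8)
  step 11: ref 3 -> HIT, frames=[3,4,1] (faults so far: 8)
  step 12: ref 4 -> HIT, frames=[3,4,1] (faults so far: 8)
  step 13: ref 4 -> HIT, frames=[3,4,1] (faults so far: 8)
  step 14: ref 1 -> HIT, frames=[3,4,1] (faults so far: 8)
  LRU total faults: 8
--- Optimal ---
  step 0: ref 2 -> FAULT, frames=[2,-,-] (faults so far: 1)
  step 1: ref 3 -> FAULT, frames=[2,3,-] (faults so far: 2)
  step 2: ref 4 -> FAULT, frames=[2,3,4] (faults so far: 3)
  step 3: ref 3 -> HIT, frames=[2,3,4] (faults so far: 3)
  step 4: ref 3 -> HIT, frames=[2,3,4] (faults so far: 3)
  step 5: ref 1 -> FAULT, evict 3, frames=[2,1,4] (faults so far: 4)
  step 6: ref 2 -> HIT, frames=[2,1,4] (faults so far: 4)
  step 7: ref 4 -> HIT, frames=[2,1,4] (faults so far: 4)
  step 8: ref 3 -> FAULT, evict 2, frames=[3,1,4] (faults so far: 5)
  step 9: ref 1 -> HIT, frames=[3,1,4] (faults so far: 5)
  step 10: ref 1 -> HIT, frames=[3,1,4] (faults so far: 5)
  step 11: ref 3 -> HIT, frames=[3,1,4] (faults so far: 5)
  step 12: ref 4 -> HIT, frames=[3,1,4] (faults so far: 5)
  step 13: ref 4 -> HIT, frames=[3,1,4] (faults so far: 5)
  step 14: ref 1 -> HIT, frames=[3,1,4] (faults so far: 5)
  Optimal total faults: 5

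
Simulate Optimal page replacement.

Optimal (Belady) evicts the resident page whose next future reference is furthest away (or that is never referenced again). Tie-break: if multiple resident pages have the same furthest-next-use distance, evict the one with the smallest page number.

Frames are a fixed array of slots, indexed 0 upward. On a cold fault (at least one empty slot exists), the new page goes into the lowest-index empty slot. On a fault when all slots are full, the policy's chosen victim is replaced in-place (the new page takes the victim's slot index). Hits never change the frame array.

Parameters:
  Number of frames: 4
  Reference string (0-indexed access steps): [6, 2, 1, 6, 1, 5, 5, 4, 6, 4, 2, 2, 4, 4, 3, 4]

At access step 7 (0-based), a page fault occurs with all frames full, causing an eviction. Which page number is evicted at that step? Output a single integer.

Answer: 1

Derivation:
Step 0: ref 6 -> FAULT, frames=[6,-,-,-]
Step 1: ref 2 -> FAULT, frames=[6,2,-,-]
Step 2: ref 1 -> FAULT, frames=[6,2,1,-]
Step 3: ref 6 -> HIT, frames=[6,2,1,-]
Step 4: ref 1 -> HIT, frames=[6,2,1,-]
Step 5: ref 5 -> FAULT, frames=[6,2,1,5]
Step 6: ref 5 -> HIT, frames=[6,2,1,5]
Step 7: ref 4 -> FAULT, evict 1, frames=[6,2,4,5]
At step 7: evicted page 1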